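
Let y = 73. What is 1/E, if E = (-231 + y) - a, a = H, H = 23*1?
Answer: -1/181 ≈ -0.0055249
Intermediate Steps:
H = 23
a = 23
E = -181 (E = (-231 + 73) - 1*23 = -158 - 23 = -181)
1/E = 1/(-181) = -1/181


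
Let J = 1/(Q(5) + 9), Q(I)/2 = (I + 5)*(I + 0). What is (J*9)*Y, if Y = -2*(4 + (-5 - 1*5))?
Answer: 108/109 ≈ 0.99083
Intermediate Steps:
Q(I) = 2*I*(5 + I) (Q(I) = 2*((I + 5)*(I + 0)) = 2*((5 + I)*I) = 2*(I*(5 + I)) = 2*I*(5 + I))
J = 1/109 (J = 1/(2*5*(5 + 5) + 9) = 1/(2*5*10 + 9) = 1/(100 + 9) = 1/109 ≈ 0.0091743)
Y = 12 (Y = -2*(4 + (-5 - 5)) = -2*(4 - 10) = -2*(-6) = -1*(-12) = 12)
(J*9)*Y = ((1/109)*9)*12 = (9/109)*12 = 108/109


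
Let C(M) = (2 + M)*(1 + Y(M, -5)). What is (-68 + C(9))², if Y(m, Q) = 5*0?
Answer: 3249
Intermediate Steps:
Y(m, Q) = 0
C(M) = 2 + M (C(M) = (2 + M)*(1 + 0) = (2 + M)*1 = 2 + M)
(-68 + C(9))² = (-68 + (2 + 9))² = (-68 + 11)² = (-57)² = 3249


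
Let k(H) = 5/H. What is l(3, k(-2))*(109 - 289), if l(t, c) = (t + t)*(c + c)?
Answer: 5400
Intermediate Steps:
l(t, c) = 4*c*t (l(t, c) = (2*t)*(2*c) = 4*c*t)
l(3, k(-2))*(109 - 289) = (4*(5/(-2))*3)*(109 - 289) = (4*(5*(-1/2))*3)*(-180) = (4*(-5/2)*3)*(-180) = -30*(-180) = 5400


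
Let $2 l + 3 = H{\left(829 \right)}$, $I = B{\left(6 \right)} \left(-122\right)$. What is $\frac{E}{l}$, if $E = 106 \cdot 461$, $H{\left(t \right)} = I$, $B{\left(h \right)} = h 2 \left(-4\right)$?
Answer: $\frac{97732}{5853} \approx 16.698$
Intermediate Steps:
$B{\left(h \right)} = - 8 h$ ($B{\left(h \right)} = 2 h \left(-4\right) = - 8 h$)
$I = 5856$ ($I = \left(-8\right) 6 \left(-122\right) = \left(-48\right) \left(-122\right) = 5856$)
$H{\left(t \right)} = 5856$
$l = \frac{5853}{2}$ ($l = - \frac{3}{2} + \frac{1}{2} \cdot 5856 = - \frac{3}{2} + 2928 = \frac{5853}{2} \approx 2926.5$)
$E = 48866$
$\frac{E}{l} = \frac{48866}{\frac{5853}{2}} = 48866 \cdot \frac{2}{5853} = \frac{97732}{5853}$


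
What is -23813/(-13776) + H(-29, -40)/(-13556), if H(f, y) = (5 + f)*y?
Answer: 77396017/46686864 ≈ 1.6578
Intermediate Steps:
H(f, y) = y*(5 + f)
-23813/(-13776) + H(-29, -40)/(-13556) = -23813/(-13776) - 40*(5 - 29)/(-13556) = -23813*(-1/13776) - 40*(-24)*(-1/13556) = 23813/13776 + 960*(-1/13556) = 23813/13776 - 240/3389 = 77396017/46686864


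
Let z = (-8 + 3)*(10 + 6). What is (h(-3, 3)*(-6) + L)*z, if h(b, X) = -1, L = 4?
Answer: -800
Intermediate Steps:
z = -80 (z = -5*16 = -80)
(h(-3, 3)*(-6) + L)*z = (-1*(-6) + 4)*(-80) = (6 + 4)*(-80) = 10*(-80) = -800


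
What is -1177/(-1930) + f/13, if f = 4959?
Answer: 9586171/25090 ≈ 382.07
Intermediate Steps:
-1177/(-1930) + f/13 = -1177/(-1930) + 4959/13 = -1177*(-1/1930) + 4959*(1/13) = 1177/1930 + 4959/13 = 9586171/25090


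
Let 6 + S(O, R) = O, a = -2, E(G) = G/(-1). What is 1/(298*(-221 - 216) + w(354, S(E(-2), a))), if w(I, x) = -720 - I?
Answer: -1/131300 ≈ -7.6161e-6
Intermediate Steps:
E(G) = -G (E(G) = G*(-1) = -G)
S(O, R) = -6 + O
1/(298*(-221 - 216) + w(354, S(E(-2), a))) = 1/(298*(-221 - 216) + (-720 - 1*354)) = 1/(298*(-437) + (-720 - 354)) = 1/(-130226 - 1074) = 1/(-131300) = -1/131300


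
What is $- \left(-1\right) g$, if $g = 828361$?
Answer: $828361$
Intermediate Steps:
$- \left(-1\right) g = - \left(-1\right) 828361 = \left(-1\right) \left(-828361\right) = 828361$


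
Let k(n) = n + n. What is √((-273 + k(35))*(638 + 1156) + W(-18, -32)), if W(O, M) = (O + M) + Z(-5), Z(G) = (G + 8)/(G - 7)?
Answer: 3*I*√161881/2 ≈ 603.52*I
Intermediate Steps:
Z(G) = (8 + G)/(-7 + G)
W(O, M) = -¼ + M + O (W(O, M) = (O + M) + (8 - 5)/(-7 - 5) = (M + O) + 3/(-12) = (M + O) - 1/12*3 = (M + O) - ¼ = -¼ + M + O)
k(n) = 2*n
√((-273 + k(35))*(638 + 1156) + W(-18, -32)) = √((-273 + 2*35)*(638 + 1156) + (-¼ - 32 - 18)) = √((-273 + 70)*1794 - 201/4) = √(-203*1794 - 201/4) = √(-364182 - 201/4) = √(-1456929/4) = 3*I*√161881/2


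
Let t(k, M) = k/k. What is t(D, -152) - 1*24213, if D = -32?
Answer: -24212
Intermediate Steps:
t(k, M) = 1
t(D, -152) - 1*24213 = 1 - 1*24213 = 1 - 24213 = -24212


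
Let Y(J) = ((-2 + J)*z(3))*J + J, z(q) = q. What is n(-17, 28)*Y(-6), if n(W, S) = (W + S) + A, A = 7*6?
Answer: 7314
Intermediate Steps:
A = 42
Y(J) = J + J*(-6 + 3*J) (Y(J) = ((-2 + J)*3)*J + J = (-6 + 3*J)*J + J = J*(-6 + 3*J) + J = J + J*(-6 + 3*J))
n(W, S) = 42 + S + W (n(W, S) = (W + S) + 42 = (S + W) + 42 = 42 + S + W)
n(-17, 28)*Y(-6) = (42 + 28 - 17)*(-6*(-5 + 3*(-6))) = 53*(-6*(-5 - 18)) = 53*(-6*(-23)) = 53*138 = 7314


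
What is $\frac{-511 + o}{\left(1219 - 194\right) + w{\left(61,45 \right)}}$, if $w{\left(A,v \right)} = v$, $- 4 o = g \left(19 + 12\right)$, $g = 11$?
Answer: $- \frac{477}{856} \approx -0.55724$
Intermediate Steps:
$o = - \frac{341}{4}$ ($o = - \frac{11 \left(19 + 12\right)}{4} = - \frac{11 \cdot 31}{4} = \left(- \frac{1}{4}\right) 341 = - \frac{341}{4} \approx -85.25$)
$\frac{-511 + o}{\left(1219 - 194\right) + w{\left(61,45 \right)}} = \frac{-511 - \frac{341}{4}}{\left(1219 - 194\right) + 45} = - \frac{2385}{4 \left(1025 + 45\right)} = - \frac{2385}{4 \cdot 1070} = \left(- \frac{2385}{4}\right) \frac{1}{1070} = - \frac{477}{856}$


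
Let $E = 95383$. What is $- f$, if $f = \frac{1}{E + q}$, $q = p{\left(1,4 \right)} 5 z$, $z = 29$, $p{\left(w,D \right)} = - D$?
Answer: $- \frac{1}{94803} \approx -1.0548 \cdot 10^{-5}$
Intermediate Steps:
$q = -580$ ($q = \left(-1\right) 4 \cdot 5 \cdot 29 = \left(-4\right) 5 \cdot 29 = \left(-20\right) 29 = -580$)
$f = \frac{1}{94803}$ ($f = \frac{1}{95383 - 580} = \frac{1}{94803} \approx 1.0548 \cdot 10^{-5}$)
$- f = \left(-1\right) \frac{1}{94803} = - \frac{1}{94803}$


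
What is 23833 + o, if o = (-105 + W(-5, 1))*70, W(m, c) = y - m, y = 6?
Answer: 17253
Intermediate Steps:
W(m, c) = 6 - m
o = -6580 (o = (-105 + (6 - 1*(-5)))*70 = (-105 + (6 + 5))*70 = (-105 + 11)*70 = -94*70 = -6580)
23833 + o = 23833 - 6580 = 17253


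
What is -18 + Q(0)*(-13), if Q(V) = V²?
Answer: -18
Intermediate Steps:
-18 + Q(0)*(-13) = -18 + 0²*(-13) = -18 + 0*(-13) = -18 + 0 = -18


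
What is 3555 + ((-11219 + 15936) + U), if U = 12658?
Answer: 20930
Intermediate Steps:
3555 + ((-11219 + 15936) + U) = 3555 + ((-11219 + 15936) + 12658) = 3555 + (4717 + 12658) = 3555 + 17375 = 20930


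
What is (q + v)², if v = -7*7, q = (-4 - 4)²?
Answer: 225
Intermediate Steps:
q = 64 (q = (-8)² = 64)
v = -49
(q + v)² = (64 - 49)² = 15² = 225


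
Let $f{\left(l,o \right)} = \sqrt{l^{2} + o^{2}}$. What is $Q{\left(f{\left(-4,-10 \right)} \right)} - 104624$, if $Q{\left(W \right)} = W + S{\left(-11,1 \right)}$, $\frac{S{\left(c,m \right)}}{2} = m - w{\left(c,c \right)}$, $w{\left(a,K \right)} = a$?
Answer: $-104600 + 2 \sqrt{29} \approx -1.0459 \cdot 10^{5}$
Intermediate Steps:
$S{\left(c,m \right)} = - 2 c + 2 m$ ($S{\left(c,m \right)} = 2 \left(m - c\right) = - 2 c + 2 m$)
$Q{\left(W \right)} = 24 + W$ ($Q{\left(W \right)} = W + \left(\left(-2\right) \left(-11\right) + 2 \cdot 1\right) = W + \left(22 + 2\right) = W + 24 = 24 + W$)
$Q{\left(f{\left(-4,-10 \right)} \right)} - 104624 = \left(24 + \sqrt{\left(-4\right)^{2} + \left(-10\right)^{2}}\right) - 104624 = \left(24 + \sqrt{16 + 100}\right) - 104624 = \left(24 + \sqrt{116}\right) - 104624 = \left(24 + 2 \sqrt{29}\right) - 104624 = -104600 + 2 \sqrt{29}$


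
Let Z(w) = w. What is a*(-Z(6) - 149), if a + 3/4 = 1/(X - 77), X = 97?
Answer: 217/2 ≈ 108.50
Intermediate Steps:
a = -7/10 (a = -3/4 + 1/(97 - 77) = -3/4 + 1/20 = -7/10 ≈ -0.70000)
a*(-Z(6) - 149) = -7*(-1*6 - 149)/10 = -7*(-6 - 149)/10 = -7/10*(-155) = 217/2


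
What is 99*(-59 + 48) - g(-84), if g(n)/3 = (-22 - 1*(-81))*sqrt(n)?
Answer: -1089 - 354*I*sqrt(21) ≈ -1089.0 - 1622.2*I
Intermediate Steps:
g(n) = 177*sqrt(n) (g(n) = 3*((-22 - 1*(-81))*sqrt(n)) = 3*((-22 + 81)*sqrt(n)) = 3*(59*sqrt(n)) = 177*sqrt(n))
99*(-59 + 48) - g(-84) = 99*(-59 + 48) - 177*sqrt(-84) = 99*(-11) - 177*2*I*sqrt(21) = -1089 - 354*I*sqrt(21)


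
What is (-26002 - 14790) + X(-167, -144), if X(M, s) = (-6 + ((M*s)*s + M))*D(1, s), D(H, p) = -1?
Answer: 3422293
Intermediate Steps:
X(M, s) = 6 - M - M*s² (X(M, s) = (-6 + ((M*s)*s + M))*(-1) = (-6 + (M*s² + M))*(-1) = (-6 + (M + M*s²))*(-1) = (-6 + M + M*s²)*(-1) = 6 - M - M*s²)
(-26002 - 14790) + X(-167, -144) = (-26002 - 14790) + (6 - 1*(-167) - 1*(-167)*(-144)²) = -40792 + (6 + 167 - 1*(-167)*20736) = -40792 + (6 + 167 + 3462912) = -40792 + 3463085 = 3422293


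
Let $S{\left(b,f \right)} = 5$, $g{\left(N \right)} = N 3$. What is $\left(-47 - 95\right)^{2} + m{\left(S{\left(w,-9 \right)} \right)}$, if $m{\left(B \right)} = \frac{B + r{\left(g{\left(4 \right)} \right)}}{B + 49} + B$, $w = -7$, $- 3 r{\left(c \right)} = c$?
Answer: $\frac{1089127}{54} \approx 20169.0$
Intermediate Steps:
$g{\left(N \right)} = 3 N$
$r{\left(c \right)} = - \frac{c}{3}$
$m{\left(B \right)} = B + \frac{-4 + B}{49 + B}$ ($m{\left(B \right)} = \frac{B - \frac{3 \cdot 4}{3}}{B + 49} + B = \frac{B - 4}{49 + B} + B = \frac{-4 + B}{49 + B} + B = B + \frac{-4 + B}{49 + B}$)
$\left(-47 - 95\right)^{2} + m{\left(S{\left(w,-9 \right)} \right)} = \left(-47 - 95\right)^{2} + \frac{-4 + 5^{2} + 50 \cdot 5}{49 + 5} = \left(-142\right)^{2} + \frac{-4 + 25 + 250}{54} = 20164 + \frac{1}{54} \cdot 271 = 20164 + \frac{271}{54} = \frac{1089127}{54}$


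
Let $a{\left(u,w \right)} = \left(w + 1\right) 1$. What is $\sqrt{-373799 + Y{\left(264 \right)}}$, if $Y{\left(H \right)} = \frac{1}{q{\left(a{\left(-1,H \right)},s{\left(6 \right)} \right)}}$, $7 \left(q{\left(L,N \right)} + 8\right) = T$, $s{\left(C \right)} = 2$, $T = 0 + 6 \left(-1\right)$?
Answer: $\frac{i \sqrt{1436883790}}{62} \approx 611.39 i$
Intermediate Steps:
$a{\left(u,w \right)} = 1 + w$ ($a{\left(u,w \right)} = \left(1 + w\right) 1 = 1 + w$)
$T = -6$ ($T = 0 - 6 = -6$)
$q{\left(L,N \right)} = - \frac{62}{7}$ ($q{\left(L,N \right)} = -8 + \frac{1}{7} \left(-6\right) = -8 - \frac{6}{7} = - \frac{62}{7}$)
$Y{\left(H \right)} = - \frac{7}{62}$ ($Y{\left(H \right)} = \frac{1}{- \frac{62}{7}} = - \frac{7}{62}$)
$\sqrt{-373799 + Y{\left(264 \right)}} = \sqrt{-373799 - \frac{7}{62}} = \sqrt{- \frac{23175545}{62}} = \frac{i \sqrt{1436883790}}{62}$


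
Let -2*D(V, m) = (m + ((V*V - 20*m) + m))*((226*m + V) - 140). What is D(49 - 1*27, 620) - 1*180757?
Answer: 747149919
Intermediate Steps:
D(V, m) = -(V**2 - 18*m)*(-140 + V + 226*m)/2 (D(V, m) = -(m + ((V*V - 20*m) + m))*((226*m + V) - 140)/2 = -(m + ((V**2 - 20*m) + m))*((V + 226*m) - 140)/2 = -(m + (V**2 - 19*m))*(-140 + V + 226*m)/2 = -(V**2 - 18*m)*(-140 + V + 226*m)/2)
D(49 - 1*27, 620) - 1*180757 = (-1260*620 + 70*(49 - 1*27)**2 + 2034*620**2 - (49 - 1*27)**3/2 - 113*620*(49 - 1*27)**2 + 9*(49 - 1*27)*620) - 1*180757 = (-781200 + 70*(49 - 27)**2 + 2034*384400 - (49 - 27)**3/2 - 113*620*(49 - 27)**2 + 9*(49 - 27)*620) - 180757 = (-781200 + 70*22**2 + 781869600 - 1/2*22**3 - 113*620*22**2 + 9*22*620) - 180757 = (-781200 + 70*484 + 781869600 - 1/2*10648 - 113*620*484 + 122760) - 180757 = (-781200 + 33880 + 781869600 - 5324 - 33909040 + 122760) - 180757 = 747330676 - 180757 = 747149919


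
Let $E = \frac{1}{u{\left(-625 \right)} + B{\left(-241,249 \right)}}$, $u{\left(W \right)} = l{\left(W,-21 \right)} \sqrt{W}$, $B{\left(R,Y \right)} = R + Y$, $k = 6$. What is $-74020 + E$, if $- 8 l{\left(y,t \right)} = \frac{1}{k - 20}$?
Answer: $- \frac{59470602468}{803441} - \frac{2800 i}{803441} \approx -74020.0 - 0.003485 i$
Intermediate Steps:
$l{\left(y,t \right)} = \frac{1}{112}$ ($l{\left(y,t \right)} = - \frac{1}{8 \left(6 - 20\right)} = - \frac{1}{8 \left(-14\right)} = \left(- \frac{1}{8}\right) \left(- \frac{1}{14}\right) = \frac{1}{112}$)
$u{\left(W \right)} = \frac{\sqrt{W}}{112}$
$E = \frac{12544 \left(8 - \frac{25 i}{112}\right)}{803441}$ ($E = \frac{1}{\frac{\sqrt{-625}}{112} + \left(-241 + 249\right)} = \frac{1}{\frac{25 i}{112} + 8} = \frac{1}{8 + \frac{25 i}{112}} = \frac{12544 \left(8 - \frac{25 i}{112}\right)}{803441} \approx 0.1249 - 0.003485 i$)
$-74020 + E = -74020 + \left(\frac{100352}{803441} - \frac{2800 i}{803441}\right) = - \frac{59470602468}{803441} - \frac{2800 i}{803441}$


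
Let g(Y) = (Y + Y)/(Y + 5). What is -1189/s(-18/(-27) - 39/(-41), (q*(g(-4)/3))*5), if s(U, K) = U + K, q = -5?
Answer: -146247/8399 ≈ -17.412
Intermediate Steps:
g(Y) = 2*Y/(5 + Y) (g(Y) = (2*Y)/(5 + Y) = 2*Y/(5 + Y))
s(U, K) = K + U
-1189/s(-18/(-27) - 39/(-41), (q*(g(-4)/3))*5) = -1189/(-5*2*(-4)/(5 - 4)/3*5 + (-18/(-27) - 39/(-41))) = -1189/(-5*2*(-4)/1/3*5 + (-18*(-1/27) - 39*(-1/41))) = -1189/(-5*2*(-4)*1/3*5 + (⅔ + 39/41)) = -1189/(-(-40)/3*5 + 199/123) = -1189/(-5*(-8/3)*5 + 199/123) = -1189/((40/3)*5 + 199/123) = -1189/(200/3 + 199/123) = -1189/8399/123 = -1189*123/8399 = -146247/8399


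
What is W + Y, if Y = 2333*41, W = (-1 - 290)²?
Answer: 180334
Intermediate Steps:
W = 84681 (W = (-291)² = 84681)
Y = 95653
W + Y = 84681 + 95653 = 180334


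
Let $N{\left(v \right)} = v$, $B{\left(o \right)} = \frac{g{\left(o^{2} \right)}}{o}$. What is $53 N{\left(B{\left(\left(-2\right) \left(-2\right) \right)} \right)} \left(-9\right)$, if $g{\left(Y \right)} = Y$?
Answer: $-1908$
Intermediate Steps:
$B{\left(o \right)} = o$ ($B{\left(o \right)} = \frac{o^{2}}{o} = o$)
$53 N{\left(B{\left(\left(-2\right) \left(-2\right) \right)} \right)} \left(-9\right) = 53 \left(\left(-2\right) \left(-2\right)\right) \left(-9\right) = 53 \cdot 4 \left(-9\right) = 212 \left(-9\right) = -1908$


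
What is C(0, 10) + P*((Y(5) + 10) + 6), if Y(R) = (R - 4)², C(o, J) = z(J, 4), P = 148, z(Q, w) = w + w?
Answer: 2524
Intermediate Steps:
z(Q, w) = 2*w
C(o, J) = 8 (C(o, J) = 2*4 = 8)
Y(R) = (-4 + R)²
C(0, 10) + P*((Y(5) + 10) + 6) = 8 + 148*(((-4 + 5)² + 10) + 6) = 8 + 148*((1² + 10) + 6) = 8 + 148*((1 + 10) + 6) = 8 + 148*(11 + 6) = 8 + 148*17 = 8 + 2516 = 2524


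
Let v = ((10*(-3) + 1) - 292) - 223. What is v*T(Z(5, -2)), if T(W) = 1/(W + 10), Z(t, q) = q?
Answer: -68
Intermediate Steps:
v = -544 (v = ((-30 + 1) - 292) - 223 = (-29 - 292) - 223 = -321 - 223 = -544)
T(W) = 1/(10 + W)
v*T(Z(5, -2)) = -544/(10 - 2) = -544/8 = -544*⅛ = -68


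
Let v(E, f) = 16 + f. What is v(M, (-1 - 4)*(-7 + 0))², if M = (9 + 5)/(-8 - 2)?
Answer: 2601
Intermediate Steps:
M = -7/5 (M = 14/(-10) = 14*(-⅒) = -7/5 ≈ -1.4000)
v(M, (-1 - 4)*(-7 + 0))² = (16 + (-1 - 4)*(-7 + 0))² = (16 - 5*(-7))² = (16 + 35)² = 51² = 2601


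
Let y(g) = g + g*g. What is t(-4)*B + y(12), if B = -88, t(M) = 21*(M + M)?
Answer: 14940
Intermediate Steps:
t(M) = 42*M (t(M) = 21*(2*M) = 42*M)
y(g) = g + g²
t(-4)*B + y(12) = (42*(-4))*(-88) + 12*(1 + 12) = -168*(-88) + 12*13 = 14784 + 156 = 14940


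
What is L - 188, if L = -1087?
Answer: -1275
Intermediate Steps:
L - 188 = -1087 - 188 = -1275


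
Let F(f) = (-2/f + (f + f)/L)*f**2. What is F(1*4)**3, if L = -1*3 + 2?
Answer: -2515456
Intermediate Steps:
L = -1 (L = -3 + 2 = -1)
F(f) = f**2*(-2*f - 2/f) (F(f) = (-2/f + (f + f)/(-1))*f**2 = (-2/f + (2*f)*(-1))*f**2 = (-2/f - 2*f)*f**2 = (-2*f - 2/f)*f**2 = f**2*(-2*f - 2/f))
F(1*4)**3 = (-2*1*4*(1 + (1*4)**2))**3 = (-2*4*(1 + 4**2))**3 = (-2*4*(1 + 16))**3 = (-2*4*17)**3 = (-136)**3 = -2515456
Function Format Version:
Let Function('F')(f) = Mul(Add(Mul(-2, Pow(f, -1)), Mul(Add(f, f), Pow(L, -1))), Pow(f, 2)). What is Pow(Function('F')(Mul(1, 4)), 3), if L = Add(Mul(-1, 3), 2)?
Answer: -2515456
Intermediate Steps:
L = -1 (L = Add(-3, 2) = -1)
Function('F')(f) = Mul(Pow(f, 2), Add(Mul(-2, f), Mul(-2, Pow(f, -1)))) (Function('F')(f) = Mul(Add(Mul(-2, Pow(f, -1)), Mul(Add(f, f), Pow(-1, -1))), Pow(f, 2)) = Mul(Add(Mul(-2, Pow(f, -1)), Mul(Mul(2, f), -1)), Pow(f, 2)) = Mul(Add(Mul(-2, Pow(f, -1)), Mul(-2, f)), Pow(f, 2)) = Mul(Add(Mul(-2, f), Mul(-2, Pow(f, -1))), Pow(f, 2)) = Mul(Pow(f, 2), Add(Mul(-2, f), Mul(-2, Pow(f, -1)))))
Pow(Function('F')(Mul(1, 4)), 3) = Pow(Mul(-2, Mul(1, 4), Add(1, Pow(Mul(1, 4), 2))), 3) = Pow(Mul(-2, 4, Add(1, Pow(4, 2))), 3) = Pow(Mul(-2, 4, Add(1, 16)), 3) = Pow(Mul(-2, 4, 17), 3) = Pow(-136, 3) = -2515456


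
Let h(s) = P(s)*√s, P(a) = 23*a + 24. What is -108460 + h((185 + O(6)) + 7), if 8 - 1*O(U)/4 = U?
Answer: -108460 + 46240*√2 ≈ -43067.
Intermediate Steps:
O(U) = 32 - 4*U
P(a) = 24 + 23*a
h(s) = √s*(24 + 23*s) (h(s) = (24 + 23*s)*√s = √s*(24 + 23*s))
-108460 + h((185 + O(6)) + 7) = -108460 + √((185 + (32 - 4*6)) + 7)*(24 + 23*((185 + (32 - 4*6)) + 7)) = -108460 + √((185 + (32 - 24)) + 7)*(24 + 23*((185 + (32 - 24)) + 7)) = -108460 + √((185 + 8) + 7)*(24 + 23*((185 + 8) + 7)) = -108460 + √(193 + 7)*(24 + 23*(193 + 7)) = -108460 + √200*(24 + 23*200) = -108460 + (10*√2)*(24 + 4600) = -108460 + (10*√2)*4624 = -108460 + 46240*√2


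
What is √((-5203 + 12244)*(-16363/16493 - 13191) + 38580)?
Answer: 3*I*√2806216106275402/16493 ≈ 9635.7*I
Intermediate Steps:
√((-5203 + 12244)*(-16363/16493 - 13191) + 38580) = √(7041*(-16363*1/16493 - 13191) + 38580) = √(7041*(-16363/16493 - 13191) + 38580) = √(7041*(-217575526/16493) + 38580) = √(-1531949278566/16493 + 38580) = √(-1531312978626/16493) = 3*I*√2806216106275402/16493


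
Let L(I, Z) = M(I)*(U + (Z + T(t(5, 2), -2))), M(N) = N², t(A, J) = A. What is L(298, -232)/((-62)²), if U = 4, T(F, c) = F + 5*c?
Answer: -5172833/961 ≈ -5382.8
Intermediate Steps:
L(I, Z) = I²*(-1 + Z) (L(I, Z) = I²*(4 + (Z + (5 + 5*(-2)))) = I²*(4 + (Z + (5 - 10))) = I²*(4 + (Z - 5)) = I²*(4 + (-5 + Z)) = I²*(-1 + Z))
L(298, -232)/((-62)²) = (298²*(-1 - 232))/((-62)²) = (88804*(-233))/3844 = -20691332*1/3844 = -5172833/961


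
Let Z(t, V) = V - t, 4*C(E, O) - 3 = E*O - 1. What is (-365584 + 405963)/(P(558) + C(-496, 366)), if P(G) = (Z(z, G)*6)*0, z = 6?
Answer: -80758/90767 ≈ -0.88973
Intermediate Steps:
C(E, O) = 1/2 + E*O/4 (C(E, O) = 3/4 + (E*O - 1)/4 = 3/4 + (-1 + E*O)/4 = 3/4 + (-1/4 + E*O/4) = 1/2 + E*O/4)
P(G) = 0 (P(G) = ((G - 1*6)*6)*0 = ((G - 6)*6)*0 = ((-6 + G)*6)*0 = (-36 + 6*G)*0 = 0)
(-365584 + 405963)/(P(558) + C(-496, 366)) = (-365584 + 405963)/(0 + (1/2 + (1/4)*(-496)*366)) = 40379/(0 + (1/2 - 45384)) = 40379/(0 - 90767/2) = 40379/(-90767/2) = 40379*(-2/90767) = -80758/90767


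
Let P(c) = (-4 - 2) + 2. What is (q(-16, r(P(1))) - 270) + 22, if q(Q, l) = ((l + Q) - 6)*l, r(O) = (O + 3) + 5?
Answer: -320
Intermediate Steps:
P(c) = -4 (P(c) = -6 + 2 = -4)
r(O) = 8 + O (r(O) = (3 + O) + 5 = 8 + O)
q(Q, l) = l*(-6 + Q + l) (q(Q, l) = ((Q + l) - 6)*l = (-6 + Q + l)*l = l*(-6 + Q + l))
(q(-16, r(P(1))) - 270) + 22 = ((8 - 4)*(-6 - 16 + (8 - 4)) - 270) + 22 = (4*(-6 - 16 + 4) - 270) + 22 = (4*(-18) - 270) + 22 = (-72 - 270) + 22 = -342 + 22 = -320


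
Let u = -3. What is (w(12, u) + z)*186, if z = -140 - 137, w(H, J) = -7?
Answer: -52824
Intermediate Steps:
z = -277
(w(12, u) + z)*186 = (-7 - 277)*186 = -284*186 = -52824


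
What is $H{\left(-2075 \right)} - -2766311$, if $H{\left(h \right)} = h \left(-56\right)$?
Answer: $2882511$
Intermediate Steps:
$H{\left(h \right)} = - 56 h$
$H{\left(-2075 \right)} - -2766311 = \left(-56\right) \left(-2075\right) - -2766311 = 116200 + 2766311 = 2882511$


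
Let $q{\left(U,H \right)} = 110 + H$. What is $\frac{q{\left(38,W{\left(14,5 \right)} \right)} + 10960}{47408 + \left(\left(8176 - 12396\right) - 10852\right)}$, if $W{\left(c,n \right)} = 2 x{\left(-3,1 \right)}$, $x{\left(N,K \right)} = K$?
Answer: $\frac{692}{2021} \approx 0.3424$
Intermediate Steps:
$W{\left(c,n \right)} = 2$ ($W{\left(c,n \right)} = 2 \cdot 1 = 2$)
$\frac{q{\left(38,W{\left(14,5 \right)} \right)} + 10960}{47408 + \left(\left(8176 - 12396\right) - 10852\right)} = \frac{\left(110 + 2\right) + 10960}{47408 + \left(\left(8176 - 12396\right) - 10852\right)} = \frac{112 + 10960}{47408 - 15072} = \frac{11072}{47408 - 15072} = \frac{11072}{32336} = 11072 \cdot \frac{1}{32336} = \frac{692}{2021}$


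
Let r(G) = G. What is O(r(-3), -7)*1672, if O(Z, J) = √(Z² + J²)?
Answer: 1672*√58 ≈ 12734.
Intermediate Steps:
O(Z, J) = √(J² + Z²)
O(r(-3), -7)*1672 = √((-7)² + (-3)²)*1672 = √(49 + 9)*1672 = √58*1672 = 1672*√58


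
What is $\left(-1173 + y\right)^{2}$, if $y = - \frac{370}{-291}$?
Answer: $\frac{116262586729}{84681} \approx 1.3729 \cdot 10^{6}$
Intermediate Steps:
$y = \frac{370}{291}$ ($y = \left(-370\right) \left(- \frac{1}{291}\right) = \frac{370}{291} \approx 1.2715$)
$\left(-1173 + y\right)^{2} = \left(-1173 + \frac{370}{291}\right)^{2} = \left(- \frac{340973}{291}\right)^{2} = \frac{116262586729}{84681}$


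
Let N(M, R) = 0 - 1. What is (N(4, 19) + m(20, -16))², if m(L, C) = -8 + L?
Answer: 121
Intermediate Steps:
N(M, R) = -1
(N(4, 19) + m(20, -16))² = (-1 + (-8 + 20))² = (-1 + 12)² = 11² = 121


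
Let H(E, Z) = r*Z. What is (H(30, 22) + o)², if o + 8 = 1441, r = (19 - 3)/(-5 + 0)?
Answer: 46416969/25 ≈ 1.8567e+6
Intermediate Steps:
r = -16/5 (r = 16/(-5) = 16*(-⅕) = -16/5 ≈ -3.2000)
o = 1433 (o = -8 + 1441 = 1433)
H(E, Z) = -16*Z/5
(H(30, 22) + o)² = (-16/5*22 + 1433)² = (-352/5 + 1433)² = (6813/5)² = 46416969/25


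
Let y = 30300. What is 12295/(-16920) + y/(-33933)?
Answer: -61992149/38276424 ≈ -1.6196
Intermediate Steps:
12295/(-16920) + y/(-33933) = 12295/(-16920) + 30300/(-33933) = 12295*(-1/16920) + 30300*(-1/33933) = -2459/3384 - 10100/11311 = -61992149/38276424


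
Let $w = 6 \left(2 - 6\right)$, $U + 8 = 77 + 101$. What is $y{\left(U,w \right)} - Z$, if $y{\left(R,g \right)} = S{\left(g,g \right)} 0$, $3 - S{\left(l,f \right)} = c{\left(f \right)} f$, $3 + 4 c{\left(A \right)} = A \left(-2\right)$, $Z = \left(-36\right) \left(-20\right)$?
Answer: $-720$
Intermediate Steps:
$U = 170$ ($U = -8 + \left(77 + 101\right) = -8 + 178 = 170$)
$w = -24$ ($w = 6 \left(-4\right) = -24$)
$Z = 720$
$c{\left(A \right)} = - \frac{3}{4} - \frac{A}{2}$ ($c{\left(A \right)} = - \frac{3}{4} + \frac{A \left(-2\right)}{4} = - \frac{3}{4} + \frac{\left(-2\right) A}{4} = - \frac{3}{4} - \frac{A}{2}$)
$S{\left(l,f \right)} = 3 - f \left(- \frac{3}{4} - \frac{f}{2}\right)$ ($S{\left(l,f \right)} = 3 - \left(- \frac{3}{4} - \frac{f}{2}\right) f = 3 - f \left(- \frac{3}{4} - \frac{f}{2}\right)$)
$y{\left(R,g \right)} = 0$ ($y{\left(R,g \right)} = \left(3 + \frac{g \left(3 + 2 g\right)}{4}\right) 0 = 0$)
$y{\left(U,w \right)} - Z = 0 - 720 = -720$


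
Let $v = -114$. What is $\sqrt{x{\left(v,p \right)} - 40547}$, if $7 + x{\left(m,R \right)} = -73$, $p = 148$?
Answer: $i \sqrt{40627} \approx 201.56 i$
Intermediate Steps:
$x{\left(m,R \right)} = -80$ ($x{\left(m,R \right)} = -7 - 73 = -80$)
$\sqrt{x{\left(v,p \right)} - 40547} = \sqrt{-80 - 40547} = \sqrt{-40627} = i \sqrt{40627}$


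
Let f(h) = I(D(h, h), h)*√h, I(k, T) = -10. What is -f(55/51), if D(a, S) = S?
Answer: 10*√2805/51 ≈ 10.385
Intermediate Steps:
f(h) = -10*√h
-f(55/51) = -(-10)*√(55/51) = -(-10)*√2805/51 = 10*√2805/51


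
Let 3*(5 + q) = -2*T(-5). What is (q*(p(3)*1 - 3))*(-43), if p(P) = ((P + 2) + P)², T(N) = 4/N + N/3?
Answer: 396073/45 ≈ 8801.6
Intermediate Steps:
T(N) = 4/N + N/3 (T(N) = 4/N + N*(⅓) = 4/N + N/3)
q = -151/45 (q = -5 + (-2*(4/(-5) + (⅓)*(-5)))/3 = -5 + (-2*(4*(-⅕) - 5/3))/3 = -5 + (-2*(-⅘ - 5/3))/3 = -5 + (-2*(-37/15))/3 = -5 + (⅓)*(74/15) = -5 + 74/45 = -151/45 ≈ -3.3556)
p(P) = (2 + 2*P)² (p(P) = ((2 + P) + P)² = (2 + 2*P)²)
(q*(p(3)*1 - 3))*(-43) = -151*((4*(1 + 3)²)*1 - 3)/45*(-43) = -151*((4*4²)*1 - 3)/45*(-43) = -151*((4*16)*1 - 3)/45*(-43) = -151*(64*1 - 3)/45*(-43) = -151*(64 - 3)/45*(-43) = -151/45*61*(-43) = -9211/45*(-43) = 396073/45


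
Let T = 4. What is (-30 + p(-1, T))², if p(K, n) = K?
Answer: 961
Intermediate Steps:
(-30 + p(-1, T))² = (-30 - 1)² = (-31)² = 961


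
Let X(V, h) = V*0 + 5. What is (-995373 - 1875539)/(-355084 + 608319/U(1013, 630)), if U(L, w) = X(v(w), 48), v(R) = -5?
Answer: 14354560/1167101 ≈ 12.299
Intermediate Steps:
X(V, h) = 5 (X(V, h) = 0 + 5 = 5)
U(L, w) = 5
(-995373 - 1875539)/(-355084 + 608319/U(1013, 630)) = (-995373 - 1875539)/(-355084 + 608319/5) = -2870912/(-355084 + 608319*(⅕)) = -2870912/(-355084 + 608319/5) = -2870912/(-1167101/5) = -2870912*(-5/1167101) = 14354560/1167101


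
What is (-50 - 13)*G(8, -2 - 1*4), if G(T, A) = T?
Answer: -504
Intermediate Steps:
(-50 - 13)*G(8, -2 - 1*4) = (-50 - 13)*8 = -63*8 = -504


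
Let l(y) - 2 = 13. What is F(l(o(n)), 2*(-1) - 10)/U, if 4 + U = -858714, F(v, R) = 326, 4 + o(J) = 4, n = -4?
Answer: -163/429359 ≈ -0.00037964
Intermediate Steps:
o(J) = 0 (o(J) = -4 + 4 = 0)
l(y) = 15 (l(y) = 2 + 13 = 15)
U = -858718 (U = -4 - 858714 = -858718)
F(l(o(n)), 2*(-1) - 10)/U = 326/(-858718) = 326*(-1/858718) = -163/429359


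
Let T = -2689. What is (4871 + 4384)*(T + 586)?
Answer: -19463265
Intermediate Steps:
(4871 + 4384)*(T + 586) = (4871 + 4384)*(-2689 + 586) = 9255*(-2103) = -19463265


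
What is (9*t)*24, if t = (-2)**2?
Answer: 864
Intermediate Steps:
t = 4
(9*t)*24 = (9*4)*24 = 36*24 = 864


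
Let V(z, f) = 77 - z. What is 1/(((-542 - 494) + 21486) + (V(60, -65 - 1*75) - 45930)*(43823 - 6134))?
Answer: -1/1730394607 ≈ -5.7790e-10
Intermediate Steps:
1/(((-542 - 494) + 21486) + (V(60, -65 - 1*75) - 45930)*(43823 - 6134)) = 1/(((-542 - 494) + 21486) + ((77 - 1*60) - 45930)*(43823 - 6134)) = 1/((-1036 + 21486) + ((77 - 60) - 45930)*37689) = 1/(20450 + (17 - 45930)*37689) = 1/(20450 - 45913*37689) = 1/(20450 - 1730415057) = 1/(-1730394607) = -1/1730394607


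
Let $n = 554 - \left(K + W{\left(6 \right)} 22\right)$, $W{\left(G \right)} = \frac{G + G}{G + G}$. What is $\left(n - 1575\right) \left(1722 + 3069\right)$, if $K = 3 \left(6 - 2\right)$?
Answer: $-5054505$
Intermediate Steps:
$K = 12$ ($K = 3 \cdot 4 = 12$)
$W{\left(G \right)} = 1$ ($W{\left(G \right)} = \frac{2 G}{2 G} = 2 G \frac{1}{2 G} = 1$)
$n = 520$ ($n = 554 - \left(12 + 1 \cdot 22\right) = 554 - \left(12 + 22\right) = 554 - 34 = 520$)
$\left(n - 1575\right) \left(1722 + 3069\right) = \left(520 - 1575\right) \left(1722 + 3069\right) = \left(-1055\right) 4791 = -5054505$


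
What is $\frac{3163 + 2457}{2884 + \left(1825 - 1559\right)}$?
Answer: $\frac{562}{315} \approx 1.7841$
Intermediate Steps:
$\frac{3163 + 2457}{2884 + \left(1825 - 1559\right)} = \frac{5620}{2884 + \left(1825 - 1559\right)} = \frac{5620}{2884 + 266} = \frac{5620}{3150} = 5620 \cdot \frac{1}{3150} = \frac{562}{315}$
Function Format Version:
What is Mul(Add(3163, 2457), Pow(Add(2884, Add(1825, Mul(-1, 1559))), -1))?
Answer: Rational(562, 315) ≈ 1.7841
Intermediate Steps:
Mul(Add(3163, 2457), Pow(Add(2884, Add(1825, Mul(-1, 1559))), -1)) = Mul(5620, Pow(Add(2884, Add(1825, -1559)), -1)) = Mul(5620, Pow(Add(2884, 266), -1)) = Mul(5620, Pow(3150, -1)) = Mul(5620, Rational(1, 3150)) = Rational(562, 315)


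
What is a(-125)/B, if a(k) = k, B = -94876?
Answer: 125/94876 ≈ 0.0013175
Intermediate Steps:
a(-125)/B = -125/(-94876) = -125*(-1/94876) = 125/94876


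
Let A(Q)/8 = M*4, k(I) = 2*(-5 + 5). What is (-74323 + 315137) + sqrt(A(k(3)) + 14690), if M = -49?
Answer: 240814 + 81*sqrt(2) ≈ 2.4093e+5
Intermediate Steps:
k(I) = 0 (k(I) = 2*0 = 0)
A(Q) = -1568 (A(Q) = 8*(-49*4) = 8*(-196) = -1568)
(-74323 + 315137) + sqrt(A(k(3)) + 14690) = (-74323 + 315137) + sqrt(-1568 + 14690) = 240814 + sqrt(13122) = 240814 + 81*sqrt(2)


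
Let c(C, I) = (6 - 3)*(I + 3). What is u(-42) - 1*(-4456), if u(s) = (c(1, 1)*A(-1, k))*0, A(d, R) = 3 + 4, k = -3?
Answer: 4456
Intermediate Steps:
c(C, I) = 9 + 3*I (c(C, I) = 3*(3 + I) = 9 + 3*I)
A(d, R) = 7
u(s) = 0 (u(s) = ((9 + 3*1)*7)*0 = ((9 + 3)*7)*0 = (12*7)*0 = 84*0 = 0)
u(-42) - 1*(-4456) = 0 - 1*(-4456) = 0 + 4456 = 4456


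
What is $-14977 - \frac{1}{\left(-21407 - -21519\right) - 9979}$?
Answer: $- \frac{147778058}{9867} \approx -14977.0$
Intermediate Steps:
$-14977 - \frac{1}{\left(-21407 - -21519\right) - 9979} = -14977 - \frac{1}{\left(-21407 + 21519\right) - 9979} = -14977 - \frac{1}{112 - 9979} = -14977 - \frac{1}{-9867} = -14977 - - \frac{1}{9867} = -14977 + \frac{1}{9867} = - \frac{147778058}{9867}$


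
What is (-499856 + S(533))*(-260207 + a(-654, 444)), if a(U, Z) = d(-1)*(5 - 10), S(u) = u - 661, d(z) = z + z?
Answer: 130094336848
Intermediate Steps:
d(z) = 2*z
S(u) = -661 + u
a(U, Z) = 10 (a(U, Z) = (2*(-1))*(5 - 10) = -2*(-5) = 10)
(-499856 + S(533))*(-260207 + a(-654, 444)) = (-499856 + (-661 + 533))*(-260207 + 10) = (-499856 - 128)*(-260197) = -499984*(-260197) = 130094336848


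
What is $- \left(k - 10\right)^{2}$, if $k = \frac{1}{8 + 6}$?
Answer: $- \frac{19321}{196} \approx -98.577$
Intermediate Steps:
$k = \frac{1}{14} \approx 0.071429$
$- \left(k - 10\right)^{2} = - \left(\frac{1}{14} - 10\right)^{2} = - \left(- \frac{139}{14}\right)^{2} = \left(-1\right) \frac{19321}{196} = - \frac{19321}{196}$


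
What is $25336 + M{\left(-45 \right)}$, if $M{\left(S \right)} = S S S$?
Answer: $-65789$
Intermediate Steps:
$M{\left(S \right)} = S^{3}$ ($M{\left(S \right)} = S^{2} S = S^{3}$)
$25336 + M{\left(-45 \right)} = 25336 + \left(-45\right)^{3} = 25336 - 91125 = -65789$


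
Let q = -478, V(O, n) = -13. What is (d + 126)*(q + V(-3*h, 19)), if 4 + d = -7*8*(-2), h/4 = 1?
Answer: -114894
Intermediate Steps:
h = 4 (h = 4*1 = 4)
d = 108 (d = -4 - 7*8*(-2) = -4 - 56*(-2) = -4 + 112 = 108)
(d + 126)*(q + V(-3*h, 19)) = (108 + 126)*(-478 - 13) = 234*(-491) = -114894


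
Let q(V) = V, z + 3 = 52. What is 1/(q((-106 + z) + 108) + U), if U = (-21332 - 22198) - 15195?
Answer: -1/58674 ≈ -1.7043e-5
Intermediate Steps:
z = 49 (z = -3 + 52 = 49)
U = -58725 (U = -43530 - 15195 = -58725)
1/(q((-106 + z) + 108) + U) = 1/(((-106 + 49) + 108) - 58725) = 1/((-57 + 108) - 58725) = 1/(51 - 58725) = 1/(-58674) = -1/58674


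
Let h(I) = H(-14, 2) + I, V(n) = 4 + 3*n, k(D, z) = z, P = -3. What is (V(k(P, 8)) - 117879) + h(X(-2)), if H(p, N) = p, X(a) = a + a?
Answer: -117869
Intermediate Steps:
X(a) = 2*a
h(I) = -14 + I
(V(k(P, 8)) - 117879) + h(X(-2)) = ((4 + 3*8) - 117879) + (-14 + 2*(-2)) = ((4 + 24) - 117879) + (-14 - 4) = (28 - 117879) - 18 = -117851 - 18 = -117869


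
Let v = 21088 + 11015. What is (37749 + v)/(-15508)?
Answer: -17463/3877 ≈ -4.5043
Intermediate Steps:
v = 32103
(37749 + v)/(-15508) = (37749 + 32103)/(-15508) = 69852*(-1/15508) = -17463/3877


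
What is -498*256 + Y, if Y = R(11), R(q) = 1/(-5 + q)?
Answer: -764927/6 ≈ -1.2749e+5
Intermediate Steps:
Y = 1/6 (Y = 1/(-5 + 11) = 1/6 ≈ 0.16667)
-498*256 + Y = -498*256 + 1/6 = -127488 + 1/6 = -764927/6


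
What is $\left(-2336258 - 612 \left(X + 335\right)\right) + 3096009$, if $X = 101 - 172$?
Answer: $598183$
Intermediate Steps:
$X = -71$
$\left(-2336258 - 612 \left(X + 335\right)\right) + 3096009 = \left(-2336258 - 612 \left(-71 + 335\right)\right) + 3096009 = \left(-2336258 - 161568\right) + 3096009 = -2497826 + 3096009 = 598183$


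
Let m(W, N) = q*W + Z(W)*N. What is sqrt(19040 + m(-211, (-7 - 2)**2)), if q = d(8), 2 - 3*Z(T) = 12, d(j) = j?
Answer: 3*sqrt(1898) ≈ 130.70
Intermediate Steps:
Z(T) = -10/3 (Z(T) = 2/3 - 1/3*12 = 2/3 - 4 = -10/3)
q = 8
m(W, N) = 8*W - 10*N/3
sqrt(19040 + m(-211, (-7 - 2)**2)) = sqrt(19040 + (8*(-211) - 10*(-7 - 2)**2/3)) = sqrt(19040 + (-1688 - 10/3*(-9)**2)) = sqrt(19040 + (-1688 - 10/3*81)) = sqrt(19040 + (-1688 - 270)) = sqrt(19040 - 1958) = sqrt(17082) = 3*sqrt(1898)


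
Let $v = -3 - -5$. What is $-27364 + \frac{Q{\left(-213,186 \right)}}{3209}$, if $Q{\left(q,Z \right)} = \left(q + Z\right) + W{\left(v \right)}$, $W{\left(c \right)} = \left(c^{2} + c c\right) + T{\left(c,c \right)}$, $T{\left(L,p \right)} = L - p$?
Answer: $- \frac{87811095}{3209} \approx -27364.0$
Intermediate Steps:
$v = 2$ ($v = -3 + 5 = 2$)
$W{\left(c \right)} = 2 c^{2}$ ($W{\left(c \right)} = \left(c^{2} + c c\right) + \left(c - c\right) = \left(c^{2} + c^{2}\right) + 0 = 2 c^{2} + 0 = 2 c^{2}$)
$Q{\left(q,Z \right)} = 8 + Z + q$ ($Q{\left(q,Z \right)} = \left(q + Z\right) + 2 \cdot 2^{2} = \left(Z + q\right) + 2 \cdot 4 = \left(Z + q\right) + 8 = 8 + Z + q$)
$-27364 + \frac{Q{\left(-213,186 \right)}}{3209} = -27364 + \frac{8 + 186 - 213}{3209} = -27364 - \frac{19}{3209} = - \frac{87811095}{3209}$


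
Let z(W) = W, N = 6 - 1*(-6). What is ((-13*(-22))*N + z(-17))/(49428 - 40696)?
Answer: 3415/8732 ≈ 0.39109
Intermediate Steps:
N = 12 (N = 6 + 6 = 12)
((-13*(-22))*N + z(-17))/(49428 - 40696) = (-13*(-22)*12 - 17)/(49428 - 40696) = (286*12 - 17)/8732 = (3432 - 17)*(1/8732) = 3415*(1/8732) = 3415/8732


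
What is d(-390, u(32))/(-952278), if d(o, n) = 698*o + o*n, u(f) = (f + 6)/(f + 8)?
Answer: 181727/634852 ≈ 0.28625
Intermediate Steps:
u(f) = (6 + f)/(8 + f)
d(o, n) = 698*o + n*o
d(-390, u(32))/(-952278) = -390*(698 + (6 + 32)/(8 + 32))/(-952278) = -390*(698 + 38/40)*(-1/952278) = -390*(698 + (1/40)*38)*(-1/952278) = -390*(698 + 19/20)*(-1/952278) = -390*13979/20*(-1/952278) = -545181/2*(-1/952278) = 181727/634852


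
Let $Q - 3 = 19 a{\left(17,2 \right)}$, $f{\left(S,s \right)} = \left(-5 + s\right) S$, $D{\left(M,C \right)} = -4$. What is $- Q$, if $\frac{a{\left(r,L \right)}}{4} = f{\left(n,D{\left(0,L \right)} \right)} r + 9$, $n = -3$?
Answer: $-35571$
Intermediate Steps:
$f{\left(S,s \right)} = S \left(-5 + s\right)$
$a{\left(r,L \right)} = 36 + 108 r$ ($a{\left(r,L \right)} = 4 \left(- 3 \left(-5 - 4\right) r + 9\right) = 4 \left(\left(-3\right) \left(-9\right) r + 9\right) = 4 \left(27 r + 9\right) = 4 \left(9 + 27 r\right) = 36 + 108 r$)
$Q = 35571$ ($Q = 3 + 19 \left(36 + 108 \cdot 17\right) = 3 + 19 \left(36 + 1836\right) = 3 + 19 \cdot 1872 = 3 + 35568 = 35571$)
$- Q = \left(-1\right) 35571 = -35571$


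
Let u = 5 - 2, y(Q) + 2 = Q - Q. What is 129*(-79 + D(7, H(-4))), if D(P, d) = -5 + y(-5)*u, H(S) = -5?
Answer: -11610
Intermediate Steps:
y(Q) = -2 (y(Q) = -2 + (Q - Q) = -2 + 0 = -2)
u = 3
D(P, d) = -11 (D(P, d) = -5 - 2*3 = -5 - 6 = -11)
129*(-79 + D(7, H(-4))) = 129*(-79 - 11) = 129*(-90) = -11610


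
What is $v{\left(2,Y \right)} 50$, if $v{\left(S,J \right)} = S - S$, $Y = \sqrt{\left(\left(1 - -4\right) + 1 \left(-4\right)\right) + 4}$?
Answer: $0$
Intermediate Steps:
$Y = \sqrt{5}$ ($Y = \sqrt{\left(\left(1 + 4\right) - 4\right) + 4} = \sqrt{\left(5 - 4\right) + 4} = \sqrt{1 + 4} = \sqrt{5} \approx 2.2361$)
$v{\left(S,J \right)} = 0$
$v{\left(2,Y \right)} 50 = 0 \cdot 50 = 0$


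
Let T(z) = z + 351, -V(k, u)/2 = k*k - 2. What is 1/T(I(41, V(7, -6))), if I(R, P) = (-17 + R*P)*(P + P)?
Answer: 1/728099 ≈ 1.3734e-6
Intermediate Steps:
V(k, u) = 4 - 2*k² (V(k, u) = -2*(k*k - 2) = -2*(k² - 2) = -2*(-2 + k²) = 4 - 2*k²)
I(R, P) = 2*P*(-17 + P*R) (I(R, P) = (-17 + P*R)*(2*P) = 2*P*(-17 + P*R))
T(z) = 351 + z
1/T(I(41, V(7, -6))) = 1/(351 + 2*(4 - 2*7²)*(-17 + (4 - 2*7²)*41)) = 1/(351 + 2*(4 - 2*49)*(-17 + (4 - 2*49)*41)) = 1/(351 + 2*(4 - 98)*(-17 + (4 - 98)*41)) = 1/(351 + 2*(-94)*(-17 - 94*41)) = 1/(351 + 2*(-94)*(-17 - 3854)) = 1/(351 + 2*(-94)*(-3871)) = 1/(351 + 727748) = 1/728099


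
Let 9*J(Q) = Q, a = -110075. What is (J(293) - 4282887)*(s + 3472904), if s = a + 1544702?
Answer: -189164168591390/9 ≈ -2.1018e+13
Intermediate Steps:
J(Q) = Q/9
s = 1434627 (s = -110075 + 1544702 = 1434627)
(J(293) - 4282887)*(s + 3472904) = ((1/9)*293 - 4282887)*(1434627 + 3472904) = (293/9 - 4282887)*4907531 = -38545690/9*4907531 = -189164168591390/9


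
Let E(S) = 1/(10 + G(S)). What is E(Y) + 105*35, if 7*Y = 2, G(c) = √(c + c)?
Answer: 1278935/348 - √7/348 ≈ 3675.1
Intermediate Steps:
G(c) = √2*√c (G(c) = √(2*c) = √2*√c)
Y = 2/7 (Y = (⅐)*2 = 2/7 ≈ 0.28571)
E(S) = 1/(10 + √2*√S)
E(Y) + 105*35 = 1/(10 + √2*√(2/7)) + 105*35 = 1/(10 + √2*(√14/7)) + 3675 = 1/(10 + 2*√7/7) + 3675 = 3675 + 1/(10 + 2*√7/7)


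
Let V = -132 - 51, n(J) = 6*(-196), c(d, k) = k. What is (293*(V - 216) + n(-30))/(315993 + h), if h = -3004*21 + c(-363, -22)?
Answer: -118083/252887 ≈ -0.46694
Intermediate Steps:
n(J) = -1176
V = -183
h = -63106 (h = -3004*21 - 22 = -63084 - 22 = -63106)
(293*(V - 216) + n(-30))/(315993 + h) = (293*(-183 - 216) - 1176)/(315993 - 63106) = (293*(-399) - 1176)/252887 = (-116907 - 1176)*(1/252887) = -118083*1/252887 = -118083/252887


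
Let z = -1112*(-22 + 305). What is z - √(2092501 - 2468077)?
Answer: -314696 - 2*I*√93894 ≈ -3.147e+5 - 612.84*I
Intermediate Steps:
z = -314696 (z = -1112*283 = -314696)
z - √(2092501 - 2468077) = -314696 - √(2092501 - 2468077) = -314696 - √(-375576) = -314696 - 2*I*√93894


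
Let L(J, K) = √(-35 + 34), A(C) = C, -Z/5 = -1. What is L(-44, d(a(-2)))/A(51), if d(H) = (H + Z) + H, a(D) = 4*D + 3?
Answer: I/51 ≈ 0.019608*I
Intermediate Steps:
Z = 5 (Z = -5*(-1) = 5)
a(D) = 3 + 4*D
d(H) = 5 + 2*H (d(H) = (H + 5) + H = (5 + H) + H = 5 + 2*H)
L(J, K) = I (L(J, K) = √(-1) = I)
L(-44, d(a(-2)))/A(51) = I/51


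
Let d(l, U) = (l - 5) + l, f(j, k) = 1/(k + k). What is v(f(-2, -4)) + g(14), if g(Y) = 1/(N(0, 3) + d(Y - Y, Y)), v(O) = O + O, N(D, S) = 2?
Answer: -7/12 ≈ -0.58333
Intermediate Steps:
f(j, k) = 1/(2*k)
d(l, U) = -5 + 2*l (d(l, U) = (-5 + l) + l = -5 + 2*l)
v(O) = 2*O
g(Y) = -⅓ (g(Y) = 1/(2 + (-5 + 2*(Y - Y))) = 1/(2 + (-5 + 2*0)) = 1/(2 + (-5 + 0)) = 1/(2 - 5) = 1/(-3) = -⅓)
v(f(-2, -4)) + g(14) = 2*((½)/(-4)) - ⅓ = 2*((½)*(-¼)) - ⅓ = 2*(-⅛) - ⅓ = -¼ - ⅓ = -7/12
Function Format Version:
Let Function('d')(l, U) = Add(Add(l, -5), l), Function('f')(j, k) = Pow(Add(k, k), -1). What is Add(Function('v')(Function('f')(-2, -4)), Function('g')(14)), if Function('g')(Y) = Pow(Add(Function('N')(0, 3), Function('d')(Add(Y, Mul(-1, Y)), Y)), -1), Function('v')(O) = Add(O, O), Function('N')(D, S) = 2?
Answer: Rational(-7, 12) ≈ -0.58333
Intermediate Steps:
Function('f')(j, k) = Mul(Rational(1, 2), Pow(k, -1)) (Function('f')(j, k) = Pow(Mul(2, k), -1) = Mul(Rational(1, 2), Pow(k, -1)))
Function('d')(l, U) = Add(-5, Mul(2, l)) (Function('d')(l, U) = Add(Add(-5, l), l) = Add(-5, Mul(2, l)))
Function('v')(O) = Mul(2, O)
Function('g')(Y) = Rational(-1, 3) (Function('g')(Y) = Pow(Add(2, Add(-5, Mul(2, Add(Y, Mul(-1, Y))))), -1) = Pow(Add(2, Add(-5, Mul(2, 0))), -1) = Pow(Add(2, Add(-5, 0)), -1) = Pow(Add(2, -5), -1) = Pow(-3, -1) = Rational(-1, 3))
Add(Function('v')(Function('f')(-2, -4)), Function('g')(14)) = Add(Mul(2, Mul(Rational(1, 2), Pow(-4, -1))), Rational(-1, 3)) = Add(Mul(2, Mul(Rational(1, 2), Rational(-1, 4))), Rational(-1, 3)) = Add(Mul(2, Rational(-1, 8)), Rational(-1, 3)) = Add(Rational(-1, 4), Rational(-1, 3)) = Rational(-7, 12)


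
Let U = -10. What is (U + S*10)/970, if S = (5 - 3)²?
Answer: 3/97 ≈ 0.030928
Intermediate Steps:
S = 4 (S = 2² = 4)
(U + S*10)/970 = (-10 + 4*10)/970 = (-10 + 40)*(1/970) = 30*(1/970) = 3/97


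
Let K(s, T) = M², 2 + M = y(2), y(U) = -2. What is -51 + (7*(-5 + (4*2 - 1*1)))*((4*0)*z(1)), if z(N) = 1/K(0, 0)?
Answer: -51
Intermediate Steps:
M = -4 (M = -2 - 2 = -4)
K(s, T) = 16 (K(s, T) = (-4)² = 16)
z(N) = 1/16
-51 + (7*(-5 + (4*2 - 1*1)))*((4*0)*z(1)) = -51 + (7*(-5 + (4*2 - 1*1)))*((4*0)*(1/16)) = -51 + (7*(-5 + (8 - 1)))*(0*(1/16)) = -51 + (7*(-5 + 7))*0 = -51 + (7*2)*0 = -51 + 14*0 = -51 + 0 = -51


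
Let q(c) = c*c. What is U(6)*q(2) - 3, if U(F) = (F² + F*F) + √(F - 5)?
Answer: 289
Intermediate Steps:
U(F) = √(-5 + F) + 2*F² (U(F) = (F² + F²) + √(-5 + F) = 2*F² + √(-5 + F) = √(-5 + F) + 2*F²)
q(c) = c²
U(6)*q(2) - 3 = (√(-5 + 6) + 2*6²)*2² - 3 = (√1 + 2*36)*4 - 3 = (1 + 72)*4 - 3 = 73*4 - 3 = 292 - 3 = 289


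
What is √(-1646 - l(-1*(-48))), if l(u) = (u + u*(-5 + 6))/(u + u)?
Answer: 3*I*√183 ≈ 40.583*I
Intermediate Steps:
l(u) = 1 (l(u) = (u + u*1)/((2*u)) = (u + u)*(1/(2*u)) = (2*u)*(1/(2*u)) = 1)
√(-1646 - l(-1*(-48))) = √(-1646 - 1*1) = √(-1646 - 1) = √(-1647) = 3*I*√183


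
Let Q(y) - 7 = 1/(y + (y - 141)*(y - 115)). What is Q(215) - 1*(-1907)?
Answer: 14575111/7615 ≈ 1914.0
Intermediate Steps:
Q(y) = 7 + 1/(y + (-141 + y)*(-115 + y)) (Q(y) = 7 + 1/(y + (y - 141)*(y - 115)) = 7 + 1/(y + (-141 + y)*(-115 + y)))
Q(215) - 1*(-1907) = (113506 - 1785*215 + 7*215²)/(16215 + 215² - 255*215) - 1*(-1907) = (113506 - 383775 + 7*46225)/(16215 + 46225 - 54825) + 1907 = (113506 - 383775 + 323575)/7615 + 1907 = (1/7615)*53306 + 1907 = 53306/7615 + 1907 = 14575111/7615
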